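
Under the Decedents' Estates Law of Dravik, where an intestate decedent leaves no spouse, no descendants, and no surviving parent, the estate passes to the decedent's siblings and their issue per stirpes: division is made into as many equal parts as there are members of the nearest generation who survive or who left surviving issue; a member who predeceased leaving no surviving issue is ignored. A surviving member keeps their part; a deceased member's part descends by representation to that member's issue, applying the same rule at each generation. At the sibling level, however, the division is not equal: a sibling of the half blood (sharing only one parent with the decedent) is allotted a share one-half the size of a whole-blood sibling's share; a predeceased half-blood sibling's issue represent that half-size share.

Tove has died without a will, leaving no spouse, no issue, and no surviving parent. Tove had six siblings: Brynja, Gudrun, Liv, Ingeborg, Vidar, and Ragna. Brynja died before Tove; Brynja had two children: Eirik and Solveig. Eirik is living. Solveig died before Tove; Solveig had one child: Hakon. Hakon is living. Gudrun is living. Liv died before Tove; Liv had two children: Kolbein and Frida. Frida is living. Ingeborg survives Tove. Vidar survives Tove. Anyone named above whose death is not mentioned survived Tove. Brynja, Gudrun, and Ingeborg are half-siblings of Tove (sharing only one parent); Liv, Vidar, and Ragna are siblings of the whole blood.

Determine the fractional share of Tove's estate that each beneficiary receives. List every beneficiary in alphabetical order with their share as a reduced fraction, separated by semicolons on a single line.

No spouse, descendants, or parent survives, so the estate passes to Tove's siblings per stirpes.
Half-blood siblings count for one-half the weight of whole-blood siblings at the initial division.
Dividing 1 in proportion to weights (total weight 9/2): Brynja (weight 1/2) → 1/9; Gudrun (weight 1/2) → 1/9; Liv (weight 1) → 2/9; Ingeborg (weight 1/2) → 1/9; Vidar (weight 1) → 2/9; Ragna (weight 1) → 2/9.
Brynja predeceased; the 1/9 allotted to Brynja's branch passes to Brynja's issue by representation.
The 1/9 is divided into 2 equal shares of 1/18 among Eirik, Solveig.
Eirik is living and takes 1/18.
Solveig predeceased; the 1/18 allotted to Solveig's branch passes to Solveig's issue by representation.
Hakon is the sole taker at this level and receives the full 1/18.
Gudrun is living and takes 1/9.
Liv predeceased; the 2/9 allotted to Liv's branch passes to Liv's issue by representation.
The 2/9 is divided into 2 equal shares of 1/9 among Kolbein, Frida.
Kolbein is living and takes 1/9.
Frida is living and takes 1/9.
Ingeborg is living and takes 1/9.
Vidar is living and takes 2/9.
Ragna is living and takes 2/9.

Eirik 1/18; Frida 1/9; Gudrun 1/9; Hakon 1/18; Ingeborg 1/9; Kolbein 1/9; Ragna 2/9; Vidar 2/9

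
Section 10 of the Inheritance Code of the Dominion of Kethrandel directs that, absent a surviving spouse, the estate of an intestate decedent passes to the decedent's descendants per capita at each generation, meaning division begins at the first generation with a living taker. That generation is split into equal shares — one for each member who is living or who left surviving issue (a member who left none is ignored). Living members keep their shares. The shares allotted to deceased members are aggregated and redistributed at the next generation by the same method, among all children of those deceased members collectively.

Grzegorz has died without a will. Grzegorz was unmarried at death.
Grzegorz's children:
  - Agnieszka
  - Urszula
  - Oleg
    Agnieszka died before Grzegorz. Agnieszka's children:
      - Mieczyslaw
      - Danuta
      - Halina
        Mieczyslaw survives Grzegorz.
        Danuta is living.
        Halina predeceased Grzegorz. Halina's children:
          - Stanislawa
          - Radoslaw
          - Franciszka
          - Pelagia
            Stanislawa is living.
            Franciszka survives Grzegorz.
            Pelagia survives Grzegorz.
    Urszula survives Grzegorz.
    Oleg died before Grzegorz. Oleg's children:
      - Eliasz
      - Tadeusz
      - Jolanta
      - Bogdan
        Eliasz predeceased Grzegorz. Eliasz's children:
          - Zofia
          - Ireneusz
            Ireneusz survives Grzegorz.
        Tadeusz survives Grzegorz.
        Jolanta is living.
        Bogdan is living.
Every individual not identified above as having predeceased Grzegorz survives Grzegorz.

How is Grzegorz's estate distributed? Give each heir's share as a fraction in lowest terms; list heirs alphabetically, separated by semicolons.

There is no surviving spouse, so the entire estate passes to Grzegorz's descendants per capita at each generation.
At generation 1 (Agnieszka, Urszula, Oleg) there are 3 shares of (1)/3 = 1/3 each.
Living: Urszula — each takes 1/3.
Deceased: Agnieszka and Oleg. Their combined 2/3 is pooled and carried to generation 2.
At generation 2 (Mieczyslaw, Danuta, Halina, Eliasz, Tadeusz, Jolanta, Bogdan) there are 7 shares of (2/3)/7 = 2/21 each.
Living: Mieczyslaw, Danuta, Tadeusz, Jolanta, and Bogdan — each takes 2/21.
Deceased: Halina and Eliasz. Their combined 4/21 is pooled and carried to generation 3.
At generation 3 (Stanislawa, Radoslaw, Franciszka, Pelagia, Zofia, Ireneusz) there are 6 shares of (4/21)/6 = 2/63 each.
Living: Stanislawa, Radoslaw, Franciszka, Pelagia, Zofia, and Ireneusz — each takes 2/63.

Bogdan 2/21; Danuta 2/21; Franciszka 2/63; Ireneusz 2/63; Jolanta 2/21; Mieczyslaw 2/21; Pelagia 2/63; Radoslaw 2/63; Stanislawa 2/63; Tadeusz 2/21; Urszula 1/3; Zofia 2/63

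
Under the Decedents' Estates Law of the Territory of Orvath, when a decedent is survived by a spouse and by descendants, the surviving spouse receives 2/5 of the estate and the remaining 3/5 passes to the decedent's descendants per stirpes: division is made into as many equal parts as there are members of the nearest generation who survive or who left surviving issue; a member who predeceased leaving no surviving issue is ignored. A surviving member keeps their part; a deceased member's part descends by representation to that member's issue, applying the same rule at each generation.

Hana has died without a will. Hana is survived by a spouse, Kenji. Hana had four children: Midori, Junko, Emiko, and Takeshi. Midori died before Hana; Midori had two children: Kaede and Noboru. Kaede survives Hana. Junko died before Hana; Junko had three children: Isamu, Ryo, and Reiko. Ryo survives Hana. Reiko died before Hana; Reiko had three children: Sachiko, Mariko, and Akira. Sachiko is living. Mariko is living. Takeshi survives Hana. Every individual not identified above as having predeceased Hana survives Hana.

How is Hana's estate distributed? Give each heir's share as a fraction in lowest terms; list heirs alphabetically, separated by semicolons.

Akira 1/60; Emiko 3/20; Isamu 1/20; Kaede 3/40; Kenji 2/5; Mariko 1/60; Noboru 3/40; Ryo 1/20; Sachiko 1/60; Takeshi 3/20

Kenji, as surviving spouse, takes 2/5.
The remaining 3/5 passes to Hana's descendants per stirpes.
The 3/5 is divided into 4 equal shares of 3/20 among Midori, Junko, Emiko, Takeshi.
Midori predeceased; the 3/20 allotted to Midori's branch passes to Midori's issue by representation.
The 3/20 is divided into 2 equal shares of 3/40 among Kaede, Noboru.
Kaede is living and takes 3/40.
Noboru is living and takes 3/40.
Junko predeceased; the 3/20 allotted to Junko's branch passes to Junko's issue by representation.
The 3/20 is divided into 3 equal shares of 1/20 among Isamu, Ryo, Reiko.
Isamu is living and takes 1/20.
Ryo is living and takes 1/20.
Reiko predeceased; the 1/20 allotted to Reiko's branch passes to Reiko's issue by representation.
The 1/20 is divided into 3 equal shares of 1/60 among Sachiko, Mariko, Akira.
Sachiko is living and takes 1/60.
Mariko is living and takes 1/60.
Akira is living and takes 1/60.
Emiko is living and takes 3/20.
Takeshi is living and takes 3/20.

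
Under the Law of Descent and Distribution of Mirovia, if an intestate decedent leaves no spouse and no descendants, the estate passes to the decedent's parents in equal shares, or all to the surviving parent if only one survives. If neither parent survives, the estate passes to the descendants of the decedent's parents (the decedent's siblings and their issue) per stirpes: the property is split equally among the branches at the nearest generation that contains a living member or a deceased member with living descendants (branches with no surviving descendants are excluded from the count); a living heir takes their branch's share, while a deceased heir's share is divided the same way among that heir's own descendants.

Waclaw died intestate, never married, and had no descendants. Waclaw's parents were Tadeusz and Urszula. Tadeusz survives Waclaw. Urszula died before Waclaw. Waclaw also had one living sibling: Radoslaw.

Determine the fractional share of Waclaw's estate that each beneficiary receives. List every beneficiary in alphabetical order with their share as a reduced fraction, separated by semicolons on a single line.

Tadeusz 1

Only one parent, Tadeusz, survives, so Tadeusz takes the entire estate. The siblings take nothing because a surviving parent has priority.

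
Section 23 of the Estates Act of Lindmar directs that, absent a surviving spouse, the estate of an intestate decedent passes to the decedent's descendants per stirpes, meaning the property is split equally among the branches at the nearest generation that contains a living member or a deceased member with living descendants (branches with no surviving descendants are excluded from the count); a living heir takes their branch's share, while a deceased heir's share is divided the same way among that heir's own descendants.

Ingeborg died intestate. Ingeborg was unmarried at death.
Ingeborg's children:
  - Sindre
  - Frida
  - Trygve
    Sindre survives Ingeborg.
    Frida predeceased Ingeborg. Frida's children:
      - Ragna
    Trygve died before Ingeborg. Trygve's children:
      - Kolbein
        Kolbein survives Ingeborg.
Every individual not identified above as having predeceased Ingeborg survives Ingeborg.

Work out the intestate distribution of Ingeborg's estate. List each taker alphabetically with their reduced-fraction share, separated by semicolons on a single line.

There is no surviving spouse, so the entire estate passes to Ingeborg's descendants per stirpes.
The estate is divided into 3 equal shares of 1/3 among Sindre, Frida, Trygve.
Sindre is living and takes 1/3.
Frida predeceased; the 1/3 allotted to Frida's branch passes to Frida's issue by representation.
Ragna is the sole taker at this level and receives the full 1/3.
Trygve predeceased; the 1/3 allotted to Trygve's branch passes to Trygve's issue by representation.
Kolbein is the sole taker at this level and receives the full 1/3.

Kolbein 1/3; Ragna 1/3; Sindre 1/3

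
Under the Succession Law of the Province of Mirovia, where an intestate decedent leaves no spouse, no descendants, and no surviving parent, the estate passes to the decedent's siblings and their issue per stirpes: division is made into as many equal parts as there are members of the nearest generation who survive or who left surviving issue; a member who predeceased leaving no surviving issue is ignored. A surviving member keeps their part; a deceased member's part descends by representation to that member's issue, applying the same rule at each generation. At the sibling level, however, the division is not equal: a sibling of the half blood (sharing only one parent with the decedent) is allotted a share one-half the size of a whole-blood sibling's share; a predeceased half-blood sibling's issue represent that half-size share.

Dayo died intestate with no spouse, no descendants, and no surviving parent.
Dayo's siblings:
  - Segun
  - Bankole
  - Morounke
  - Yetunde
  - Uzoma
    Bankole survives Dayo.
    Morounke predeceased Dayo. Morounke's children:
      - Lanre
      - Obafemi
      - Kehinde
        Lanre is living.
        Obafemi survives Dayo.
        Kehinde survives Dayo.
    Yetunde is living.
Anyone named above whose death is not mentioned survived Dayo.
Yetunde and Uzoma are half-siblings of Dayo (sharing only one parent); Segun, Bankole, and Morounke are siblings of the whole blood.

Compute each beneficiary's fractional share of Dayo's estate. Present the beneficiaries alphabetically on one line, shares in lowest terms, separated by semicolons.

No spouse, descendants, or parent survives, so the estate passes to Dayo's siblings per stirpes.
Half-blood siblings count for one-half the weight of whole-blood siblings at the initial division.
Dividing 1 in proportion to weights (total weight 4): Segun (weight 1) → 1/4; Bankole (weight 1) → 1/4; Morounke (weight 1) → 1/4; Yetunde (weight 1/2) → 1/8; Uzoma (weight 1/2) → 1/8.
Segun is living and takes 1/4.
Bankole is living and takes 1/4.
Morounke predeceased; the 1/4 allotted to Morounke's branch passes to Morounke's issue by representation.
The 1/4 is divided into 3 equal shares of 1/12 among Lanre, Obafemi, Kehinde.
Lanre is living and takes 1/12.
Obafemi is living and takes 1/12.
Kehinde is living and takes 1/12.
Yetunde is living and takes 1/8.
Uzoma is living and takes 1/8.

Bankole 1/4; Kehinde 1/12; Lanre 1/12; Obafemi 1/12; Segun 1/4; Uzoma 1/8; Yetunde 1/8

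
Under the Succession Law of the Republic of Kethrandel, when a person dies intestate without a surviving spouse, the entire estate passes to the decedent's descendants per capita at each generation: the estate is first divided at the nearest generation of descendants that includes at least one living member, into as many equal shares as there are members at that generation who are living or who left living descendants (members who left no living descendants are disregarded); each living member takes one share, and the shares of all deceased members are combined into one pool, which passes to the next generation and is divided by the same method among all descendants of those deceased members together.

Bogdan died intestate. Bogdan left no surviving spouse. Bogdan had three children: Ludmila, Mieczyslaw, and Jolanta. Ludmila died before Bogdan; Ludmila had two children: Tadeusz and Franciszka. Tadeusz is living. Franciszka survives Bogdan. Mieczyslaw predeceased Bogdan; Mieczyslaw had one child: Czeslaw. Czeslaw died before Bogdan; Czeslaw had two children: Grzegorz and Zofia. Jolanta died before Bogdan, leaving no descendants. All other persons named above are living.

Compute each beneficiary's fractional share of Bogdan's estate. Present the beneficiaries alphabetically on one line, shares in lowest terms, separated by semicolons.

There is no surviving spouse, so the entire estate passes to Bogdan's descendants per capita at each generation.
No one at generation 1 (Ludmila, Mieczyslaw) is living; moving to the next generation.
At generation 2 (Tadeusz, Franciszka, Czeslaw) there are 3 shares of (1)/3 = 1/3 each.
Living: Tadeusz and Franciszka — each takes 1/3.
Deceased: Czeslaw. That 1/3 share is carried to generation 3.
At generation 3 (Grzegorz, Zofia) there are 2 shares of (1/3)/2 = 1/6 each.
Living: Grzegorz and Zofia — each takes 1/6.

Franciszka 1/3; Grzegorz 1/6; Tadeusz 1/3; Zofia 1/6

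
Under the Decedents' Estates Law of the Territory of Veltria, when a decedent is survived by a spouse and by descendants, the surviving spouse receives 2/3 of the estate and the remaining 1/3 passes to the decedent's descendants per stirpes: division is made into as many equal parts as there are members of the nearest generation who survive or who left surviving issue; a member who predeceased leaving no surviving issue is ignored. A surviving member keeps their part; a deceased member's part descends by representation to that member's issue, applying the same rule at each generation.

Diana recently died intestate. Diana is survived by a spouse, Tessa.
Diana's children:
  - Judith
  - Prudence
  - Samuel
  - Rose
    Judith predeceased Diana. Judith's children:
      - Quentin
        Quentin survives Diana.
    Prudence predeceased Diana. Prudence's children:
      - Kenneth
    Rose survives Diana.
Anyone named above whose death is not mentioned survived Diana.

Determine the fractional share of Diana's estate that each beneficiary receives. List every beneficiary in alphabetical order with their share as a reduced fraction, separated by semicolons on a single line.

Tessa, as surviving spouse, takes 2/3.
The remaining 1/3 passes to Diana's descendants per stirpes.
The 1/3 is divided into 4 equal shares of 1/12 among Judith, Prudence, Samuel, Rose.
Judith predeceased; the 1/12 allotted to Judith's branch passes to Judith's issue by representation.
Quentin is the sole taker at this level and receives the full 1/12.
Prudence predeceased; the 1/12 allotted to Prudence's branch passes to Prudence's issue by representation.
Kenneth is the sole taker at this level and receives the full 1/12.
Samuel is living and takes 1/12.
Rose is living and takes 1/12.

Kenneth 1/12; Quentin 1/12; Rose 1/12; Samuel 1/12; Tessa 2/3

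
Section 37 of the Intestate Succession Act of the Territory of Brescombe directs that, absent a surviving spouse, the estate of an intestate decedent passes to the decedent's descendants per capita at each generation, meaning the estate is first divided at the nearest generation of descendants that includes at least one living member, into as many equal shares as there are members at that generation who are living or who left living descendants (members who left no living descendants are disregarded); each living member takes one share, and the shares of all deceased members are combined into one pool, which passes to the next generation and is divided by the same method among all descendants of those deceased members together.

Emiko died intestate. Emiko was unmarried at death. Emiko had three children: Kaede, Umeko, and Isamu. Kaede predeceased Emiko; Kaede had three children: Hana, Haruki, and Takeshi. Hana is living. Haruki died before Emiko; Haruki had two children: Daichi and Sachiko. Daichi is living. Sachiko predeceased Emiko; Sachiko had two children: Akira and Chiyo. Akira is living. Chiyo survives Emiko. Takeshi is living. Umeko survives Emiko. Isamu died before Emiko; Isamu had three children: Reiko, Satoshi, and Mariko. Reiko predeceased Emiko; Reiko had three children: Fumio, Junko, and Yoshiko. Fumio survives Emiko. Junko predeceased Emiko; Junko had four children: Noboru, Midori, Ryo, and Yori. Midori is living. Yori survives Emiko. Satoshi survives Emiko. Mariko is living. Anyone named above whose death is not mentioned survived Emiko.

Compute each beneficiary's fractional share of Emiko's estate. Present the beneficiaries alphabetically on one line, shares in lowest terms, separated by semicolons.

Akira 2/135; Chiyo 2/135; Daichi 2/45; Fumio 2/45; Hana 1/9; Mariko 1/9; Midori 2/135; Noboru 2/135; Ryo 2/135; Satoshi 1/9; Takeshi 1/9; Umeko 1/3; Yori 2/135; Yoshiko 2/45

There is no surviving spouse, so the entire estate passes to Emiko's descendants per capita at each generation.
At generation 1 (Kaede, Umeko, Isamu) there are 3 shares of (1)/3 = 1/3 each.
Living: Umeko — each takes 1/3.
Deceased: Kaede and Isamu. Their combined 2/3 is pooled and carried to generation 2.
At generation 2 (Hana, Haruki, Takeshi, Reiko, Satoshi, Mariko) there are 6 shares of (2/3)/6 = 1/9 each.
Living: Hana, Takeshi, Satoshi, and Mariko — each takes 1/9.
Deceased: Haruki and Reiko. Their combined 2/9 is pooled and carried to generation 3.
At generation 3 (Daichi, Sachiko, Fumio, Junko, Yoshiko) there are 5 shares of (2/9)/5 = 2/45 each.
Living: Daichi, Fumio, and Yoshiko — each takes 2/45.
Deceased: Sachiko and Junko. Their combined 4/45 is pooled and carried to generation 4.
At generation 4 (Akira, Chiyo, Noboru, Midori, Ryo, Yori) there are 6 shares of (4/45)/6 = 2/135 each.
Living: Akira, Chiyo, Noboru, Midori, Ryo, and Yori — each takes 2/135.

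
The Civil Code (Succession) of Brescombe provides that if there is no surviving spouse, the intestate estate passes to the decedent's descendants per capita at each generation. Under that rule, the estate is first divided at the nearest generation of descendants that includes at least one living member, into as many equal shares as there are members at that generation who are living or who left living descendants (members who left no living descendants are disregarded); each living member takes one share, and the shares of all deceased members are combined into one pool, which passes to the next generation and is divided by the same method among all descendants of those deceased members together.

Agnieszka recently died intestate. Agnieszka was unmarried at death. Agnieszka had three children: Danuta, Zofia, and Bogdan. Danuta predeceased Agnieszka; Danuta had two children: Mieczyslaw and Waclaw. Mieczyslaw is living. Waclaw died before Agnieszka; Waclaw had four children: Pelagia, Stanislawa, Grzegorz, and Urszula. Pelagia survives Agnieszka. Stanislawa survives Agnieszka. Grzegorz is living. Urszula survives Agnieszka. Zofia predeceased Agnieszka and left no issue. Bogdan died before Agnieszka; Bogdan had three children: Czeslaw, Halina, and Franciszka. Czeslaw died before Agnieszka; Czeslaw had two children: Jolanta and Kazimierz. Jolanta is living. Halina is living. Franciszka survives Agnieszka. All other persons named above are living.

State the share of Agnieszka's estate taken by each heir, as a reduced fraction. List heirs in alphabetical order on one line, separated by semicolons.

There is no surviving spouse, so the entire estate passes to Agnieszka's descendants per capita at each generation.
No one at generation 1 (Danuta, Bogdan) is living; moving to the next generation.
At generation 2 (Mieczyslaw, Waclaw, Czeslaw, Halina, Franciszka) there are 5 shares of (1)/5 = 1/5 each.
Living: Mieczyslaw, Halina, and Franciszka — each takes 1/5.
Deceased: Waclaw and Czeslaw. Their combined 2/5 is pooled and carried to generation 3.
At generation 3 (Pelagia, Stanislawa, Grzegorz, Urszula, Jolanta, Kazimierz) there are 6 shares of (2/5)/6 = 1/15 each.
Living: Pelagia, Stanislawa, Grzegorz, Urszula, Jolanta, and Kazimierz — each takes 1/15.

Franciszka 1/5; Grzegorz 1/15; Halina 1/5; Jolanta 1/15; Kazimierz 1/15; Mieczyslaw 1/5; Pelagia 1/15; Stanislawa 1/15; Urszula 1/15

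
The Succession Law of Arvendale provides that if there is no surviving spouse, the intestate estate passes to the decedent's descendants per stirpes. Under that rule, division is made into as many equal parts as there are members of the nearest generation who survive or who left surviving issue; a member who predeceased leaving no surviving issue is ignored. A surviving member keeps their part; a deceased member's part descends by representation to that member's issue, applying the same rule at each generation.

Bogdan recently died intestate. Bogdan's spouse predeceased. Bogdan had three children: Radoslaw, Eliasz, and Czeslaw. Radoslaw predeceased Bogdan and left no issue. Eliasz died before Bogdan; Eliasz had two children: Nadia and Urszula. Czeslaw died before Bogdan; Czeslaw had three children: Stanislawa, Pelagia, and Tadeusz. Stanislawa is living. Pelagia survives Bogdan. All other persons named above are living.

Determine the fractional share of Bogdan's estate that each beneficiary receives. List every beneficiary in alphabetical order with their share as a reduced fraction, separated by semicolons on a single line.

There is no surviving spouse, so the entire estate passes to Bogdan's descendants per stirpes.
Radoslaw left no surviving issue, so that branch lapses and is disregarded.
The estate is divided into 2 equal shares of 1/2 among Eliasz, Czeslaw.
Eliasz predeceased; the 1/2 allotted to Eliasz's branch passes to Eliasz's issue by representation.
The 1/2 is divided into 2 equal shares of 1/4 among Nadia, Urszula.
Nadia is living and takes 1/4.
Urszula is living and takes 1/4.
Czeslaw predeceased; the 1/2 allotted to Czeslaw's branch passes to Czeslaw's issue by representation.
The 1/2 is divided into 3 equal shares of 1/6 among Stanislawa, Pelagia, Tadeusz.
Stanislawa is living and takes 1/6.
Pelagia is living and takes 1/6.
Tadeusz is living and takes 1/6.

Nadia 1/4; Pelagia 1/6; Stanislawa 1/6; Tadeusz 1/6; Urszula 1/4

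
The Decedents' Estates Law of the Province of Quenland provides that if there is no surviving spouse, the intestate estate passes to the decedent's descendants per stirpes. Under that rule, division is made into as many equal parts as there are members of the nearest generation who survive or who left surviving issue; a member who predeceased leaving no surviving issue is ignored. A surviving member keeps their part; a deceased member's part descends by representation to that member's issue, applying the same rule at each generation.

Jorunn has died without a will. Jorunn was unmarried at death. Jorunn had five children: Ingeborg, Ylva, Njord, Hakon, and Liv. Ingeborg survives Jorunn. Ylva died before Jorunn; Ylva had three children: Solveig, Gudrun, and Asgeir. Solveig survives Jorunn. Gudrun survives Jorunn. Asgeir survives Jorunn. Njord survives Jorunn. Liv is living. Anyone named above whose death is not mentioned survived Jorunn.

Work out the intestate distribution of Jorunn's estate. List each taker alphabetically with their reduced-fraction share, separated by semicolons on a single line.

Asgeir 1/15; Gudrun 1/15; Hakon 1/5; Ingeborg 1/5; Liv 1/5; Njord 1/5; Solveig 1/15

There is no surviving spouse, so the entire estate passes to Jorunn's descendants per stirpes.
The estate is divided into 5 equal shares of 1/5 among Ingeborg, Ylva, Njord, Hakon, Liv.
Ingeborg is living and takes 1/5.
Ylva predeceased; the 1/5 allotted to Ylva's branch passes to Ylva's issue by representation.
The 1/5 is divided into 3 equal shares of 1/15 among Solveig, Gudrun, Asgeir.
Solveig is living and takes 1/15.
Gudrun is living and takes 1/15.
Asgeir is living and takes 1/15.
Njord is living and takes 1/5.
Hakon is living and takes 1/5.
Liv is living and takes 1/5.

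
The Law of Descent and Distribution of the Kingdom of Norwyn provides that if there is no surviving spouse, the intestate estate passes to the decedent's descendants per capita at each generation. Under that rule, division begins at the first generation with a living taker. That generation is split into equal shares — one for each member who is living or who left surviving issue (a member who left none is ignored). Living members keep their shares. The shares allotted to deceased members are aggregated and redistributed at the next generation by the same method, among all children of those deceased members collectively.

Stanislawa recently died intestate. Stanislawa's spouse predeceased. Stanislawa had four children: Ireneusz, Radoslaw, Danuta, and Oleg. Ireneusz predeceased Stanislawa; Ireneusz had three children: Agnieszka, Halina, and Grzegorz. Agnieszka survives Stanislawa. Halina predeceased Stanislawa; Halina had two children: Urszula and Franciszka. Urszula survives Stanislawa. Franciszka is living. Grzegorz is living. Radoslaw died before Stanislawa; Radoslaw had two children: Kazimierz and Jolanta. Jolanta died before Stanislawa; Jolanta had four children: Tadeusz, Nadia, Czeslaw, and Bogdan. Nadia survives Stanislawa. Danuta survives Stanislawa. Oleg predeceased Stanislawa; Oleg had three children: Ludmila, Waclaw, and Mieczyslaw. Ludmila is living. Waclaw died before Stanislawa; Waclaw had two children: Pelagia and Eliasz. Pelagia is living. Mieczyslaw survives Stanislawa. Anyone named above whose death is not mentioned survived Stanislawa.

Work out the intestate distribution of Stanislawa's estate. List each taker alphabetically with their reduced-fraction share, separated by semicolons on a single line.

Agnieszka 3/32; Bogdan 9/256; Czeslaw 9/256; Danuta 1/4; Eliasz 9/256; Franciszka 9/256; Grzegorz 3/32; Kazimierz 3/32; Ludmila 3/32; Mieczyslaw 3/32; Nadia 9/256; Pelagia 9/256; Tadeusz 9/256; Urszula 9/256

There is no surviving spouse, so the entire estate passes to Stanislawa's descendants per capita at each generation.
At generation 1 (Ireneusz, Radoslaw, Danuta, Oleg) there are 4 shares of (1)/4 = 1/4 each.
Living: Danuta — each takes 1/4.
Deceased: Ireneusz, Radoslaw, and Oleg. Their combined 3/4 is pooled and carried to generation 2.
At generation 2 (Agnieszka, Halina, Grzegorz, Kazimierz, Jolanta, Ludmila, Waclaw, Mieczyslaw) there are 8 shares of (3/4)/8 = 3/32 each.
Living: Agnieszka, Grzegorz, Kazimierz, Ludmila, and Mieczyslaw — each takes 3/32.
Deceased: Halina, Jolanta, and Waclaw. Their combined 9/32 is pooled and carried to generation 3.
At generation 3 (Urszula, Franciszka, Tadeusz, Nadia, Czeslaw, Bogdan, Pelagia, Eliasz) there are 8 shares of (9/32)/8 = 9/256 each.
Living: Urszula, Franciszka, Tadeusz, Nadia, Czeslaw, Bogdan, Pelagia, and Eliasz — each takes 9/256.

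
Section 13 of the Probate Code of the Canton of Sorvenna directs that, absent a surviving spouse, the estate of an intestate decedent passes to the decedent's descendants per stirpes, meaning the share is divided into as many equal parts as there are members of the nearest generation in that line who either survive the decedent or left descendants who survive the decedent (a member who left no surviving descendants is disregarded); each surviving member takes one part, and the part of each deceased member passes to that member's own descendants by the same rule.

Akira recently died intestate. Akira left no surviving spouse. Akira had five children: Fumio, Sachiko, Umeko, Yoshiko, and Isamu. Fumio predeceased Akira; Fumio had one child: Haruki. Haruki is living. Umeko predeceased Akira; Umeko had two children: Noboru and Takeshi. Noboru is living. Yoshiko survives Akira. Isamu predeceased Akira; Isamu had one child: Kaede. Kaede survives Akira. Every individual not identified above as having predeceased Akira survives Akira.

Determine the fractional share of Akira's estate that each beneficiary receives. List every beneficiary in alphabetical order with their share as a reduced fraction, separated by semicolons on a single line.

There is no surviving spouse, so the entire estate passes to Akira's descendants per stirpes.
The estate is divided into 5 equal shares of 1/5 among Fumio, Sachiko, Umeko, Yoshiko, Isamu.
Fumio predeceased; the 1/5 allotted to Fumio's branch passes to Fumio's issue by representation.
Haruki is the sole taker at this level and receives the full 1/5.
Sachiko is living and takes 1/5.
Umeko predeceased; the 1/5 allotted to Umeko's branch passes to Umeko's issue by representation.
The 1/5 is divided into 2 equal shares of 1/10 among Noboru, Takeshi.
Noboru is living and takes 1/10.
Takeshi is living and takes 1/10.
Yoshiko is living and takes 1/5.
Isamu predeceased; the 1/5 allotted to Isamu's branch passes to Isamu's issue by representation.
Kaede is the sole taker at this level and receives the full 1/5.

Haruki 1/5; Kaede 1/5; Noboru 1/10; Sachiko 1/5; Takeshi 1/10; Yoshiko 1/5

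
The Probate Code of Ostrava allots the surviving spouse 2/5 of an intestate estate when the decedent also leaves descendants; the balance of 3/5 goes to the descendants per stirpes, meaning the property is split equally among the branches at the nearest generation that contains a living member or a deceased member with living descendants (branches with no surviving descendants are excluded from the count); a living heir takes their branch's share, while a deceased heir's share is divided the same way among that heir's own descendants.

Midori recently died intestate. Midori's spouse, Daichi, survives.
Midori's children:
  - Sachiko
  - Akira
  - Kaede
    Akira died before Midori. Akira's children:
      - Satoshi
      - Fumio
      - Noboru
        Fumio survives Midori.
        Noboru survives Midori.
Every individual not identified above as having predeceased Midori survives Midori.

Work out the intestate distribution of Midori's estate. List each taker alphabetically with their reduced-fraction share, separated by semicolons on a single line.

Daichi 2/5; Fumio 1/15; Kaede 1/5; Noboru 1/15; Sachiko 1/5; Satoshi 1/15

Daichi, as surviving spouse, takes 2/5.
The remaining 3/5 passes to Midori's descendants per stirpes.
The 3/5 is divided into 3 equal shares of 1/5 among Sachiko, Akira, Kaede.
Sachiko is living and takes 1/5.
Akira predeceased; the 1/5 allotted to Akira's branch passes to Akira's issue by representation.
The 1/5 is divided into 3 equal shares of 1/15 among Satoshi, Fumio, Noboru.
Satoshi is living and takes 1/15.
Fumio is living and takes 1/15.
Noboru is living and takes 1/15.
Kaede is living and takes 1/5.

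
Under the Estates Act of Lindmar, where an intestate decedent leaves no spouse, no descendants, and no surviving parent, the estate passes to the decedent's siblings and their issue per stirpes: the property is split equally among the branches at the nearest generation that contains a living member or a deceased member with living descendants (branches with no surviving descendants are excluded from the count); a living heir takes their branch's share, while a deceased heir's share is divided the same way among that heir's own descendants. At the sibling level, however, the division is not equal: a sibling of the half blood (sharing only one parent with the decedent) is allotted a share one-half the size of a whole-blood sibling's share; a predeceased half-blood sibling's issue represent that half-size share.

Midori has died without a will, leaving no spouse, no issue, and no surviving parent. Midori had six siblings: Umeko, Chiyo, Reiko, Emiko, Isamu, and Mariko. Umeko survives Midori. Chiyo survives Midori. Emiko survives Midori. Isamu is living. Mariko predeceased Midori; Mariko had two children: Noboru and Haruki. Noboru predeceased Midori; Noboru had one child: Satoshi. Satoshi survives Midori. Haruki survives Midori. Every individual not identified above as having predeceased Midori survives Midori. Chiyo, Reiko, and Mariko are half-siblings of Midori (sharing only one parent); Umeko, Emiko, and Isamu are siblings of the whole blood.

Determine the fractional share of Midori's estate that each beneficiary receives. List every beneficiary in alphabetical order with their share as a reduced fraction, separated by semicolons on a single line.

Chiyo 1/9; Emiko 2/9; Haruki 1/18; Isamu 2/9; Reiko 1/9; Satoshi 1/18; Umeko 2/9

No spouse, descendants, or parent survives, so the estate passes to Midori's siblings per stirpes.
Half-blood siblings count for one-half the weight of whole-blood siblings at the initial division.
Dividing 1 in proportion to weights (total weight 9/2): Umeko (weight 1) → 2/9; Chiyo (weight 1/2) → 1/9; Reiko (weight 1/2) → 1/9; Emiko (weight 1) → 2/9; Isamu (weight 1) → 2/9; Mariko (weight 1/2) → 1/9.
Umeko is living and takes 2/9.
Chiyo is living and takes 1/9.
Reiko is living and takes 1/9.
Emiko is living and takes 2/9.
Isamu is living and takes 2/9.
Mariko predeceased; the 1/9 allotted to Mariko's branch passes to Mariko's issue by representation.
The 1/9 is divided into 2 equal shares of 1/18 among Noboru, Haruki.
Noboru predeceased; the 1/18 allotted to Noboru's branch passes to Noboru's issue by representation.
Satoshi is the sole taker at this level and receives the full 1/18.
Haruki is living and takes 1/18.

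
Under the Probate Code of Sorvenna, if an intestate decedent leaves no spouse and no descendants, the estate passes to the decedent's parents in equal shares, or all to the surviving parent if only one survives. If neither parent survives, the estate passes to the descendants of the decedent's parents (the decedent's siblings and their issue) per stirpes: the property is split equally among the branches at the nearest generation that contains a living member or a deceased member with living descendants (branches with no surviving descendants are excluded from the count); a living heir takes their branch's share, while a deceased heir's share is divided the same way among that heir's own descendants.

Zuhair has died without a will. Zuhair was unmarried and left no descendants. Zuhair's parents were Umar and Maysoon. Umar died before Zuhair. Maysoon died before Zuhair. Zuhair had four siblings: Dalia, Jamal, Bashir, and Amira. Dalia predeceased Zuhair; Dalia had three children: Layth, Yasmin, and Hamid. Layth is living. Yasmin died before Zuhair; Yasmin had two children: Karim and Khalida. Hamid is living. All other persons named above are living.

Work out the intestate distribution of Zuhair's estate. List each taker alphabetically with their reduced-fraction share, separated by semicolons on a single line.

Neither parent survives and there are no descendants, so the estate passes to Zuhair's siblings and their issue per stirpes.
The estate is divided into 4 equal shares of 1/4 among Dalia, Jamal, Bashir, Amira.
Dalia predeceased; the 1/4 allotted to Dalia's branch passes to Dalia's issue by representation.
The 1/4 is divided into 3 equal shares of 1/12 among Layth, Yasmin, Hamid.
Layth is living and takes 1/12.
Yasmin predeceased; the 1/12 allotted to Yasmin's branch passes to Yasmin's issue by representation.
The 1/12 is divided into 2 equal shares of 1/24 among Karim, Khalida.
Karim is living and takes 1/24.
Khalida is living and takes 1/24.
Hamid is living and takes 1/12.
Jamal is living and takes 1/4.
Bashir is living and takes 1/4.
Amira is living and takes 1/4.

Amira 1/4; Bashir 1/4; Hamid 1/12; Jamal 1/4; Karim 1/24; Khalida 1/24; Layth 1/12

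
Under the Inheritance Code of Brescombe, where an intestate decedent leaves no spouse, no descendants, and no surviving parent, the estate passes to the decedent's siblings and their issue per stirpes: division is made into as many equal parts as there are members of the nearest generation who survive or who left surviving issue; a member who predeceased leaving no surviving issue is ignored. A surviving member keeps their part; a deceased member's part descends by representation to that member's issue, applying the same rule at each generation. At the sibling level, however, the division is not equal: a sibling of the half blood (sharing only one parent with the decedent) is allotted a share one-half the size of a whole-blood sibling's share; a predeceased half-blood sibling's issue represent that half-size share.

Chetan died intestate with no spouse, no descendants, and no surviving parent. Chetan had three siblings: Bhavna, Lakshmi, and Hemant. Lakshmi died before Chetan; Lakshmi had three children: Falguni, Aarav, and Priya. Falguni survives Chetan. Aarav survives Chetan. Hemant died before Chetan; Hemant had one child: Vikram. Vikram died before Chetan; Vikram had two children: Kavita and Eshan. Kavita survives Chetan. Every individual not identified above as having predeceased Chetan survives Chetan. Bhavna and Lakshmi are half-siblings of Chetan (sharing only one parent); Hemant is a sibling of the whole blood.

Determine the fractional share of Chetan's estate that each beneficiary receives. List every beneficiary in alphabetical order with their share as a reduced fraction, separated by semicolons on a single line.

Aarav 1/12; Bhavna 1/4; Eshan 1/4; Falguni 1/12; Kavita 1/4; Priya 1/12

No spouse, descendants, or parent survives, so the estate passes to Chetan's siblings per stirpes.
Half-blood siblings count for one-half the weight of whole-blood siblings at the initial division.
Dividing 1 in proportion to weights (total weight 2): Bhavna (weight 1/2) → 1/4; Lakshmi (weight 1/2) → 1/4; Hemant (weight 1) → 1/2.
Bhavna is living and takes 1/4.
Lakshmi predeceased; the 1/4 allotted to Lakshmi's branch passes to Lakshmi's issue by representation.
The 1/4 is divided into 3 equal shares of 1/12 among Falguni, Aarav, Priya.
Falguni is living and takes 1/12.
Aarav is living and takes 1/12.
Priya is living and takes 1/12.
Hemant predeceased; the 1/2 allotted to Hemant's branch passes to Hemant's issue by representation.
Vikram's line is the sole branch at this level, so the full 1/2 passes to Vikram's issue by representation.
The 1/2 is divided into 2 equal shares of 1/4 among Kavita, Eshan.
Kavita is living and takes 1/4.
Eshan is living and takes 1/4.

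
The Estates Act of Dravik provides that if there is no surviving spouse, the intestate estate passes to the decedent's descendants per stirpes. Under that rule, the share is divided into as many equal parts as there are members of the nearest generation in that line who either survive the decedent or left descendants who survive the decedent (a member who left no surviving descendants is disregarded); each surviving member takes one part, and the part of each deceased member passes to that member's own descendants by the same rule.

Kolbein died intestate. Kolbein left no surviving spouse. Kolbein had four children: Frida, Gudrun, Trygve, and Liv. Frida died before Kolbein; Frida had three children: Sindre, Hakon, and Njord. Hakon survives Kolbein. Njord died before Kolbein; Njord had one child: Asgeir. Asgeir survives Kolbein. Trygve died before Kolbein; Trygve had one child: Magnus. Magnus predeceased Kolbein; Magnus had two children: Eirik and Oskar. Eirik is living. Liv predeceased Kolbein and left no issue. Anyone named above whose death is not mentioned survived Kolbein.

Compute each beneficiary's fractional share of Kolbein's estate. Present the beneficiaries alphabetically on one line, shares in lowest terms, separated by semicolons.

Asgeir 1/9; Eirik 1/6; Gudrun 1/3; Hakon 1/9; Oskar 1/6; Sindre 1/9

There is no surviving spouse, so the entire estate passes to Kolbein's descendants per stirpes.
Liv left no surviving issue, so that branch lapses and is disregarded.
The estate is divided into 3 equal shares of 1/3 among Frida, Gudrun, Trygve.
Frida predeceased; the 1/3 allotted to Frida's branch passes to Frida's issue by representation.
The 1/3 is divided into 3 equal shares of 1/9 among Sindre, Hakon, Njord.
Sindre is living and takes 1/9.
Hakon is living and takes 1/9.
Njord predeceased; the 1/9 allotted to Njord's branch passes to Njord's issue by representation.
Asgeir is the sole taker at this level and receives the full 1/9.
Gudrun is living and takes 1/3.
Trygve predeceased; the 1/3 allotted to Trygve's branch passes to Trygve's issue by representation.
Magnus's line is the sole branch at this level, so the full 1/3 passes to Magnus's issue by representation.
The 1/3 is divided into 2 equal shares of 1/6 among Eirik, Oskar.
Eirik is living and takes 1/6.
Oskar is living and takes 1/6.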